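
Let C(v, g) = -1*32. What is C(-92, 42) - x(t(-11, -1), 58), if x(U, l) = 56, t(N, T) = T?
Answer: -88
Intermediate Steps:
C(v, g) = -32
C(-92, 42) - x(t(-11, -1), 58) = -32 - 1*56 = -32 - 56 = -88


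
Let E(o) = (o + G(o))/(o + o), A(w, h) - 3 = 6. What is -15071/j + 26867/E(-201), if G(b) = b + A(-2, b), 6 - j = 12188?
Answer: 43859342697/1595842 ≈ 27484.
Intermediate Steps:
j = -12182 (j = 6 - 1*12188 = 6 - 12188 = -12182)
A(w, h) = 9 (A(w, h) = 3 + 6 = 9)
G(b) = 9 + b (G(b) = b + 9 = 9 + b)
E(o) = (9 + 2*o)/(2*o) (E(o) = (o + (9 + o))/(o + o) = (9 + 2*o)/((2*o)) = (9 + 2*o)*(1/(2*o)) = (9 + 2*o)/(2*o))
-15071/j + 26867/E(-201) = -15071/(-12182) + 26867/(((9/2 - 201)/(-201))) = -15071*(-1/12182) + 26867/((-1/201*(-393/2))) = 15071/12182 + 26867/(131/134) = 15071/12182 + 26867*(134/131) = 15071/12182 + 3600178/131 = 43859342697/1595842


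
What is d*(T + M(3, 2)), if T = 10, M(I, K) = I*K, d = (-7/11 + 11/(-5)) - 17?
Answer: -17456/55 ≈ -317.38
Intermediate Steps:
d = -1091/55 (d = (-7*1/11 + 11*(-⅕)) - 17 = (-7/11 - 11/5) - 17 = -156/55 - 17 = -1091/55 ≈ -19.836)
d*(T + M(3, 2)) = -1091*(10 + 3*2)/55 = -1091*(10 + 6)/55 = -1091/55*16 = -17456/55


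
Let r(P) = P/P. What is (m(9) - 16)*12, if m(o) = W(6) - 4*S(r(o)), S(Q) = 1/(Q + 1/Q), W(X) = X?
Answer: -144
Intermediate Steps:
r(P) = 1
m(o) = 4 (m(o) = 6 - 4/(1 + 1²) = 6 - 4/(1 + 1) = 6 - 4/2 = 6 - 4*½ = 6 - 2 = 4)
(m(9) - 16)*12 = (4 - 16)*12 = -12*12 = -144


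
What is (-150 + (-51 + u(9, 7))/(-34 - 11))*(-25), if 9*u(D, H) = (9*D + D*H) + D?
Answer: 33580/9 ≈ 3731.1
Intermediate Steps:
u(D, H) = 10*D/9 + D*H/9 (u(D, H) = ((9*D + D*H) + D)/9 = (10*D + D*H)/9 = 10*D/9 + D*H/9)
(-150 + (-51 + u(9, 7))/(-34 - 11))*(-25) = (-150 + (-51 + (⅑)*9*(10 + 7))/(-34 - 11))*(-25) = (-150 + (-51 + (⅑)*9*17)/(-45))*(-25) = (-150 + (-51 + 17)*(-1/45))*(-25) = (-150 - 34*(-1/45))*(-25) = (-150 + 34/45)*(-25) = -6716/45*(-25) = 33580/9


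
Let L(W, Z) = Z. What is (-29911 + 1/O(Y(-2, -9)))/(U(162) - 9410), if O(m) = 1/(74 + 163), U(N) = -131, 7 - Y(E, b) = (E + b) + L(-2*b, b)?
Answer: 29674/9541 ≈ 3.1102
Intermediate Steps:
Y(E, b) = 7 - E - 2*b (Y(E, b) = 7 - ((E + b) + b) = 7 - (E + 2*b) = 7 + (-E - 2*b) = 7 - E - 2*b)
O(m) = 1/237
(-29911 + 1/O(Y(-2, -9)))/(U(162) - 9410) = (-29911 + 1/(1/237))/(-131 - 9410) = (-29911 + 237)/(-9541) = -29674*(-1/9541) = 29674/9541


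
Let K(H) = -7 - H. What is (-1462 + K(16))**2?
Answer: 2205225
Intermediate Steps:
(-1462 + K(16))**2 = (-1462 + (-7 - 1*16))**2 = (-1462 + (-7 - 16))**2 = (-1462 - 23)**2 = (-1485)**2 = 2205225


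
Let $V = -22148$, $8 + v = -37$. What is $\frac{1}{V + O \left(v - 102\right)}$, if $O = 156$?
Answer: $- \frac{1}{45080} \approx -2.2183 \cdot 10^{-5}$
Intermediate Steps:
$v = -45$ ($v = -8 - 37 = -45$)
$\frac{1}{V + O \left(v - 102\right)} = \frac{1}{-22148 + 156 \left(-45 - 102\right)} = \frac{1}{-22148 + 156 \left(-147\right)} = \frac{1}{-22148 - 22932} = \frac{1}{-45080} = - \frac{1}{45080}$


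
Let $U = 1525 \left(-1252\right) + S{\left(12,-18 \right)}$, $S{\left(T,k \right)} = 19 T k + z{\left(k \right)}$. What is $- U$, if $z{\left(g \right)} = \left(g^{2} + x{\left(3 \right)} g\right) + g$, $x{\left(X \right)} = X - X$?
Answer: $1913098$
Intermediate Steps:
$x{\left(X \right)} = 0$
$z{\left(g \right)} = g + g^{2}$ ($z{\left(g \right)} = \left(g^{2} + 0 g\right) + g = \left(g^{2} + 0\right) + g = g^{2} + g = g + g^{2}$)
$S{\left(T,k \right)} = k \left(1 + k\right) + 19 T k$ ($S{\left(T,k \right)} = 19 T k + k \left(1 + k\right) = k \left(1 + k\right) + 19 T k$)
$U = -1913098$ ($U = 1525 \left(-1252\right) - 18 \left(1 - 18 + 19 \cdot 12\right) = -1909300 - 18 \left(1 - 18 + 228\right) = -1909300 - 3798 = -1913098$)
$- U = \left(-1\right) \left(-1913098\right) = 1913098$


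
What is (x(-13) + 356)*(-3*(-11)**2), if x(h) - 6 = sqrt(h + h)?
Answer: -131406 - 363*I*sqrt(26) ≈ -1.3141e+5 - 1850.9*I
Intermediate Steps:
x(h) = 6 + sqrt(2)*sqrt(h) (x(h) = 6 + sqrt(h + h) = 6 + sqrt(2*h) = 6 + sqrt(2)*sqrt(h))
(x(-13) + 356)*(-3*(-11)**2) = ((6 + sqrt(2)*sqrt(-13)) + 356)*(-3*(-11)**2) = ((6 + sqrt(2)*(I*sqrt(13))) + 356)*(-3*121) = ((6 + I*sqrt(26)) + 356)*(-363) = (362 + I*sqrt(26))*(-363) = -131406 - 363*I*sqrt(26)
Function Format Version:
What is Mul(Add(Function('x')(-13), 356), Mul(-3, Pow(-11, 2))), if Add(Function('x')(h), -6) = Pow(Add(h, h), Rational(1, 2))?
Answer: Add(-131406, Mul(-363, I, Pow(26, Rational(1, 2)))) ≈ Add(-1.3141e+5, Mul(-1850.9, I))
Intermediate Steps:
Function('x')(h) = Add(6, Mul(Pow(2, Rational(1, 2)), Pow(h, Rational(1, 2)))) (Function('x')(h) = Add(6, Pow(Add(h, h), Rational(1, 2))) = Add(6, Pow(Mul(2, h), Rational(1, 2))) = Add(6, Mul(Pow(2, Rational(1, 2)), Pow(h, Rational(1, 2)))))
Mul(Add(Function('x')(-13), 356), Mul(-3, Pow(-11, 2))) = Mul(Add(Add(6, Mul(Pow(2, Rational(1, 2)), Pow(-13, Rational(1, 2)))), 356), Mul(-3, Pow(-11, 2))) = Mul(Add(Add(6, Mul(Pow(2, Rational(1, 2)), Mul(I, Pow(13, Rational(1, 2))))), 356), Mul(-3, 121)) = Mul(Add(Add(6, Mul(I, Pow(26, Rational(1, 2)))), 356), -363) = Mul(Add(362, Mul(I, Pow(26, Rational(1, 2)))), -363) = Add(-131406, Mul(-363, I, Pow(26, Rational(1, 2))))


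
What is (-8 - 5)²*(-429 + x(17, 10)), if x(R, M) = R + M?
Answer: -67938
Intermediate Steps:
x(R, M) = M + R
(-8 - 5)²*(-429 + x(17, 10)) = (-8 - 5)²*(-429 + (10 + 17)) = (-13)²*(-429 + 27) = 169*(-402) = -67938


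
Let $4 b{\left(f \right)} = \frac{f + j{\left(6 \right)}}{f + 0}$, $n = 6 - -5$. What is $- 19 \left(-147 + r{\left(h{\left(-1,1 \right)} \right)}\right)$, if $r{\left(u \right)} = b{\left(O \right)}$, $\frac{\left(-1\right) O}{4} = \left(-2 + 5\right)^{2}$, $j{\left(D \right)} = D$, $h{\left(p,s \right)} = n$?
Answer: $\frac{66937}{24} \approx 2789.0$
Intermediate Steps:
$n = 11$ ($n = 6 + 5 = 11$)
$h{\left(p,s \right)} = 11$
$O = -36$ ($O = - 4 \left(-2 + 5\right)^{2} = - 4 \cdot 3^{2} = \left(-4\right) 9 = -36$)
$b{\left(f \right)} = \frac{6 + f}{4 f}$ ($b{\left(f \right)} = \frac{\left(f + 6\right) \frac{1}{f + 0}}{4} = \frac{\left(6 + f\right) \frac{1}{f}}{4} = \frac{\frac{1}{f} \left(6 + f\right)}{4} = \frac{6 + f}{4 f}$)
$r{\left(u \right)} = \frac{5}{24}$ ($r{\left(u \right)} = \frac{6 - 36}{4 \left(-36\right)} = \frac{1}{4} \left(- \frac{1}{36}\right) \left(-30\right) = \frac{5}{24}$)
$- 19 \left(-147 + r{\left(h{\left(-1,1 \right)} \right)}\right) = - 19 \left(-147 + \frac{5}{24}\right) = \left(-19\right) \left(- \frac{3523}{24}\right) = \frac{66937}{24}$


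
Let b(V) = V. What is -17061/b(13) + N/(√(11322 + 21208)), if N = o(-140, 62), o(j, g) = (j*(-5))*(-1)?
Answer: -17061/13 - 70*√32530/3253 ≈ -1316.3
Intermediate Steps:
o(j, g) = 5*j (o(j, g) = -5*j*(-1) = 5*j)
N = -700 (N = 5*(-140) = -700)
-17061/b(13) + N/(√(11322 + 21208)) = -17061/13 - 700/√(11322 + 21208) = -17061*1/13 - 700*√32530/32530 = -17061/13 - 70*√32530/3253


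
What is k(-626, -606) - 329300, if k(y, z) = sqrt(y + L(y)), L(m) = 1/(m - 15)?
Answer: -329300 + I*sqrt(257212147)/641 ≈ -3.293e+5 + 25.02*I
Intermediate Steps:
L(m) = 1/(-15 + m)
k(y, z) = sqrt(y + 1/(-15 + y))
k(-626, -606) - 329300 = sqrt((1 - 626*(-15 - 626))/(-15 - 626)) - 329300 = sqrt((1 - 626*(-641))/(-641)) - 329300 = sqrt(-(1 + 401266)/641) - 329300 = sqrt(-1/641*401267) - 329300 = sqrt(-401267/641) - 329300 = I*sqrt(257212147)/641 - 329300 = -329300 + I*sqrt(257212147)/641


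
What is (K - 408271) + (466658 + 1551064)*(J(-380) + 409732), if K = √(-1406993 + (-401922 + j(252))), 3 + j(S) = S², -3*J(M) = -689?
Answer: 827188265719 + I*√1745414 ≈ 8.2719e+11 + 1321.1*I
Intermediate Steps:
J(M) = 689/3 (J(M) = -⅓*(-689) = 689/3)
j(S) = -3 + S²
K = I*√1745414 (K = √(-1406993 + (-401922 + (-3 + 252²))) = √(-1406993 + (-401922 + (-3 + 63504))) = √(-1406993 + (-401922 + 63501)) = √(-1406993 - 338421) = √(-1745414) = I*√1745414 ≈ 1321.1*I)
(K - 408271) + (466658 + 1551064)*(J(-380) + 409732) = (I*√1745414 - 408271) + (466658 + 1551064)*(689/3 + 409732) = (-408271 + I*√1745414) + 2017722*(1229885/3) = (-408271 + I*√1745414) + 827188673990 = 827188265719 + I*√1745414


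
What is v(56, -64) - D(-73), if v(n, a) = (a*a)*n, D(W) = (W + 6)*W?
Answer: 224485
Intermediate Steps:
D(W) = W*(6 + W) (D(W) = (6 + W)*W = W*(6 + W))
v(n, a) = n*a² (v(n, a) = a²*n = n*a²)
v(56, -64) - D(-73) = 56*(-64)² - (-73)*(6 - 73) = 56*4096 - (-73)*(-67) = 229376 - 1*4891 = 229376 - 4891 = 224485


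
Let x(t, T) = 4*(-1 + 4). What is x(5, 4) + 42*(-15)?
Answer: -618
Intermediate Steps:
x(t, T) = 12 (x(t, T) = 4*3 = 12)
x(5, 4) + 42*(-15) = 12 + 42*(-15) = 12 - 630 = -618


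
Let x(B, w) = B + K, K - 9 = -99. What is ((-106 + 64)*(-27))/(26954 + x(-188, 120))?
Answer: 21/494 ≈ 0.042510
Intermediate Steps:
K = -90 (K = 9 - 99 = -90)
x(B, w) = -90 + B (x(B, w) = B - 90 = -90 + B)
((-106 + 64)*(-27))/(26954 + x(-188, 120)) = ((-106 + 64)*(-27))/(26954 + (-90 - 188)) = (-42*(-27))/(26954 - 278) = 1134/26676 = 1134*(1/26676) = 21/494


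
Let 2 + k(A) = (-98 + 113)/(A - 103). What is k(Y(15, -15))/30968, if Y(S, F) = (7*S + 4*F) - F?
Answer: -101/1331624 ≈ -7.5847e-5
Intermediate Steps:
Y(S, F) = 3*F + 7*S (Y(S, F) = (4*F + 7*S) - F = 3*F + 7*S)
k(A) = -2 + 15/(-103 + A) (k(A) = -2 + (-98 + 113)/(A - 103) = -2 + 15/(-103 + A))
k(Y(15, -15))/30968 = ((221 - 2*(3*(-15) + 7*15))/(-103 + (3*(-15) + 7*15)))/30968 = ((221 - 2*(-45 + 105))/(-103 + (-45 + 105)))*(1/30968) = ((221 - 2*60)/(-103 + 60))*(1/30968) = ((221 - 120)/(-43))*(1/30968) = -1/43*101*(1/30968) = -101/43*1/30968 = -101/1331624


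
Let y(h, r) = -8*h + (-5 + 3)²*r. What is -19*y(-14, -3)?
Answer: -1900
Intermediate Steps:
y(h, r) = -8*h + 4*r (y(h, r) = -8*h + (-2)²*r = -8*h + 4*r)
-19*y(-14, -3) = -19*(-8*(-14) + 4*(-3)) = -19*(112 - 12) = -19*100 = -1900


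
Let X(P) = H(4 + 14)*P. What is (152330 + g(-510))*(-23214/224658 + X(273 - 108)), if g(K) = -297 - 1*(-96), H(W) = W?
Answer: 16917024869489/37443 ≈ 4.5181e+8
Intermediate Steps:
g(K) = -201 (g(K) = -297 + 96 = -201)
X(P) = 18*P (X(P) = (4 + 14)*P = 18*P)
(152330 + g(-510))*(-23214/224658 + X(273 - 108)) = (152330 - 201)*(-23214/224658 + 18*(273 - 108)) = 152129*(-23214*1/224658 + 18*165) = 152129*(-3869/37443 + 2970) = 152129*(111201841/37443) = 16917024869489/37443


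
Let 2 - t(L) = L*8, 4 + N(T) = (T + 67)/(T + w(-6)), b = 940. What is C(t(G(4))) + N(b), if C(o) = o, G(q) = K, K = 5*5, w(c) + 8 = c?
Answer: -186045/926 ≈ -200.91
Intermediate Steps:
w(c) = -8 + c
N(T) = -4 + (67 + T)/(-14 + T) (N(T) = -4 + (T + 67)/(T + (-8 - 6)) = -4 + (67 + T)/(T - 14) = -4 + (67 + T)/(-14 + T))
K = 25
G(q) = 25
t(L) = 2 - 8*L (t(L) = 2 - L*8 = 2 - 8*L)
C(t(G(4))) + N(b) = (2 - 8*25) + 3*(41 - 1*940)/(-14 + 940) = (2 - 200) + 3*(41 - 940)/926 = -198 + 3*(1/926)*(-899) = -198 - 2697/926 = -186045/926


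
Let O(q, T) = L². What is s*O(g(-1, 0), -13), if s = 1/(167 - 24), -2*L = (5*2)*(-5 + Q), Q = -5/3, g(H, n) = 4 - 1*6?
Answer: 10000/1287 ≈ 7.7700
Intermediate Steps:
g(H, n) = -2 (g(H, n) = 4 - 6 = -2)
Q = -5/3 (Q = -5*⅓ = -5/3 ≈ -1.6667)
L = 100/3 (L = -5*2*(-5 - 5/3)/2 = -5*(-20)/3 = -½*(-200/3) = 100/3 ≈ 33.333)
s = 1/143 ≈ 0.0069930
O(q, T) = 10000/9 (O(q, T) = (100/3)² = 10000/9)
s*O(g(-1, 0), -13) = (1/143)*(10000/9) = 10000/1287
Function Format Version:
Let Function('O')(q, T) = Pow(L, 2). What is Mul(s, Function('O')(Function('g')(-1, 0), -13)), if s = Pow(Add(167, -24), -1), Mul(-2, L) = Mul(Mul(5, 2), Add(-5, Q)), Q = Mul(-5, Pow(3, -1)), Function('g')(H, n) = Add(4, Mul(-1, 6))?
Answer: Rational(10000, 1287) ≈ 7.7700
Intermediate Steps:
Function('g')(H, n) = -2 (Function('g')(H, n) = Add(4, -6) = -2)
Q = Rational(-5, 3) (Q = Mul(-5, Rational(1, 3)) = Rational(-5, 3) ≈ -1.6667)
L = Rational(100, 3) (L = Mul(Rational(-1, 2), Mul(Mul(5, 2), Add(-5, Rational(-5, 3)))) = Mul(Rational(-1, 2), Mul(10, Rational(-20, 3))) = Mul(Rational(-1, 2), Rational(-200, 3)) = Rational(100, 3) ≈ 33.333)
s = Rational(1, 143) (s = Pow(143, -1) = Rational(1, 143) ≈ 0.0069930)
Function('O')(q, T) = Rational(10000, 9) (Function('O')(q, T) = Pow(Rational(100, 3), 2) = Rational(10000, 9))
Mul(s, Function('O')(Function('g')(-1, 0), -13)) = Mul(Rational(1, 143), Rational(10000, 9)) = Rational(10000, 1287)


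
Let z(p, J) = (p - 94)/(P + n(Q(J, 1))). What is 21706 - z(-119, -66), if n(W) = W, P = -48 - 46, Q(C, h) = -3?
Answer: 2105269/97 ≈ 21704.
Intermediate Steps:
P = -94
z(p, J) = 94/97 - p/97 (z(p, J) = (p - 94)/(-94 - 3) = (-94 + p)/(-97) = (-94 + p)*(-1/97) = 94/97 - p/97)
21706 - z(-119, -66) = 21706 - (94/97 - 1/97*(-119)) = 21706 - (94/97 + 119/97) = 21706 - 1*213/97 = 21706 - 213/97 = 2105269/97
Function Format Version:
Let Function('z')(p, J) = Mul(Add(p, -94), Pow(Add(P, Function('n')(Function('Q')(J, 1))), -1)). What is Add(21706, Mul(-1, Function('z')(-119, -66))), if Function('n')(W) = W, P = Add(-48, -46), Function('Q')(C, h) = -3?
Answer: Rational(2105269, 97) ≈ 21704.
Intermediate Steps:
P = -94
Function('z')(p, J) = Add(Rational(94, 97), Mul(Rational(-1, 97), p)) (Function('z')(p, J) = Mul(Add(p, -94), Pow(Add(-94, -3), -1)) = Mul(Add(-94, p), Pow(-97, -1)) = Mul(Add(-94, p), Rational(-1, 97)) = Add(Rational(94, 97), Mul(Rational(-1, 97), p)))
Add(21706, Mul(-1, Function('z')(-119, -66))) = Add(21706, Mul(-1, Add(Rational(94, 97), Mul(Rational(-1, 97), -119)))) = Add(21706, Mul(-1, Add(Rational(94, 97), Rational(119, 97)))) = Add(21706, Mul(-1, Rational(213, 97))) = Add(21706, Rational(-213, 97)) = Rational(2105269, 97)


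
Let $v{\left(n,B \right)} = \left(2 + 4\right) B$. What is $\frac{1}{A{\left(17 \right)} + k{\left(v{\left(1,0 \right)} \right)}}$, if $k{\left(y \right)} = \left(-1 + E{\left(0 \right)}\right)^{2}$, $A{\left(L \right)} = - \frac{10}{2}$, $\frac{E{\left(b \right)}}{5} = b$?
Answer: $- \frac{1}{4} \approx -0.25$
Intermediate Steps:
$v{\left(n,B \right)} = 6 B$
$E{\left(b \right)} = 5 b$
$A{\left(L \right)} = -5$ ($A{\left(L \right)} = \left(-10\right) \frac{1}{2} = -5$)
$k{\left(y \right)} = 1$ ($k{\left(y \right)} = \left(-1 + 5 \cdot 0\right)^{2} = \left(-1 + 0\right)^{2} = \left(-1\right)^{2} = 1$)
$\frac{1}{A{\left(17 \right)} + k{\left(v{\left(1,0 \right)} \right)}} = \frac{1}{-5 + 1} = \frac{1}{-4} = - \frac{1}{4}$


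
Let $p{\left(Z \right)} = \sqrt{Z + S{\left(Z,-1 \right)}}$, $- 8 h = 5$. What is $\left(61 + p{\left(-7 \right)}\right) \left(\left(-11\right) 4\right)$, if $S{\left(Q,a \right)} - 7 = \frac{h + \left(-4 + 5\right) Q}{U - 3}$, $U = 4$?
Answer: $-2684 - 11 i \sqrt{122} \approx -2684.0 - 121.5 i$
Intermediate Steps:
$h = - \frac{5}{8}$ ($h = \left(- \frac{1}{8}\right) 5 = - \frac{5}{8} \approx -0.625$)
$S{\left(Q,a \right)} = \frac{51}{8} + Q$ ($S{\left(Q,a \right)} = 7 + \frac{- \frac{5}{8} + \left(-4 + 5\right) Q}{4 - 3} = 7 + \frac{- \frac{5}{8} + 1 Q}{1} = 7 + \left(- \frac{5}{8} + Q\right) 1 = 7 + \left(- \frac{5}{8} + Q\right) = \frac{51}{8} + Q$)
$p{\left(Z \right)} = \sqrt{\frac{51}{8} + 2 Z}$ ($p{\left(Z \right)} = \sqrt{Z + \left(\frac{51}{8} + Z\right)} = \sqrt{\frac{51}{8} + 2 Z}$)
$\left(61 + p{\left(-7 \right)}\right) \left(\left(-11\right) 4\right) = \left(61 + \frac{\sqrt{102 + 32 \left(-7\right)}}{4}\right) \left(\left(-11\right) 4\right) = \left(61 + \frac{\sqrt{102 - 224}}{4}\right) \left(-44\right) = \left(61 + \frac{\sqrt{-122}}{4}\right) \left(-44\right) = \left(61 + \frac{i \sqrt{122}}{4}\right) \left(-44\right) = -2684 - 11 i \sqrt{122}$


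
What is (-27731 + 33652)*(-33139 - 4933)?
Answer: -225424312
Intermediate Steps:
(-27731 + 33652)*(-33139 - 4933) = 5921*(-38072) = -225424312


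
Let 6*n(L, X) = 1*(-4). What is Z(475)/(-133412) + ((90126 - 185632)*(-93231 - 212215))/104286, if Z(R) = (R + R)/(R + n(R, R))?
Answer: 1384538070278622869/4949551113234 ≈ 2.7973e+5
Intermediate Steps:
n(L, X) = -2/3 (n(L, X) = (1*(-4))/6 = (1/6)*(-4) = -2/3)
Z(R) = 2*R/(-2/3 + R) (Z(R) = (R + R)/(R - 2/3) = (2*R)/(-2/3 + R) = 2*R/(-2/3 + R))
Z(475)/(-133412) + ((90126 - 185632)*(-93231 - 212215))/104286 = (6*475/(-2 + 3*475))/(-133412) + ((90126 - 185632)*(-93231 - 212215))/104286 = (6*475/(-2 + 1425))*(-1/133412) - 95506*(-305446)*(1/104286) = (6*475/1423)*(-1/133412) + 29171925676*(1/104286) = (6*475*(1/1423))*(-1/133412) + 14585962838/52143 = (2850/1423)*(-1/133412) + 14585962838/52143 = -1425/94922638 + 14585962838/52143 = 1384538070278622869/4949551113234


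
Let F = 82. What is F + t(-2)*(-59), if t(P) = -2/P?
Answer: 23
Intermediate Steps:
F + t(-2)*(-59) = 82 - 2/(-2)*(-59) = 82 - 2*(-½)*(-59) = 82 + 1*(-59) = 82 - 59 = 23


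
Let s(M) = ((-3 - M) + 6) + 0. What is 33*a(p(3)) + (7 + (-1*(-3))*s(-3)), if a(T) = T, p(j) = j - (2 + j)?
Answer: -41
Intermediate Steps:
p(j) = -2 (p(j) = j + (-2 - j) = -2)
s(M) = 3 - M (s(M) = (3 - M) + 0 = 3 - M)
33*a(p(3)) + (7 + (-1*(-3))*s(-3)) = 33*(-2) + (7 + (-1*(-3))*(3 - 1*(-3))) = -66 + (7 + 3*(3 + 3)) = -66 + (7 + 3*6) = -66 + (7 + 18) = -66 + 25 = -41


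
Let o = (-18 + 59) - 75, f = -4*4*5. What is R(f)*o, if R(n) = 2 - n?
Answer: -2788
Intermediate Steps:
f = -80 (f = -16*5 = -80)
o = -34 (o = 41 - 75 = -34)
R(f)*o = (2 - 1*(-80))*(-34) = (2 + 80)*(-34) = 82*(-34) = -2788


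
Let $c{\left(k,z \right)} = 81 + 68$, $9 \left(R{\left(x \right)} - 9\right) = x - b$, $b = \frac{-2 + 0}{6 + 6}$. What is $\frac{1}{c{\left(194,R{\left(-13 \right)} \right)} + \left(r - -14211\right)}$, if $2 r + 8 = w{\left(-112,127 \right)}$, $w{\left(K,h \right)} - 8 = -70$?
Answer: $\frac{1}{14325} \approx 6.9808 \cdot 10^{-5}$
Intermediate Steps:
$w{\left(K,h \right)} = -62$ ($w{\left(K,h \right)} = 8 - 70 = -62$)
$r = -35$ ($r = -4 + \frac{1}{2} \left(-62\right) = -4 - 31 = -35$)
$b = - \frac{1}{6}$ ($b = - \frac{2}{12} = \left(-2\right) \frac{1}{12} = - \frac{1}{6} \approx -0.16667$)
$R{\left(x \right)} = \frac{487}{54} + \frac{x}{9}$ ($R{\left(x \right)} = 9 + \frac{x - - \frac{1}{6}}{9} = 9 + \frac{x + \frac{1}{6}}{9} = 9 + \frac{\frac{1}{6} + x}{9} = 9 + \left(\frac{1}{54} + \frac{x}{9}\right) = \frac{487}{54} + \frac{x}{9}$)
$c{\left(k,z \right)} = 149$
$\frac{1}{c{\left(194,R{\left(-13 \right)} \right)} + \left(r - -14211\right)} = \frac{1}{149 - -14176} = \frac{1}{149 + \left(-35 + 14211\right)} = \frac{1}{149 + 14176} = \frac{1}{14325}$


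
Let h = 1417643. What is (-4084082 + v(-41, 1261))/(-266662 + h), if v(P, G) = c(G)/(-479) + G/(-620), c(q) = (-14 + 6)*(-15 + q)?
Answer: -1212885096219/341818337380 ≈ -3.5483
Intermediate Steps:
c(q) = 120 - 8*q (c(q) = -8*(-15 + q) = 120 - 8*q)
v(P, G) = -120/479 + 4481*G/296980 (v(P, G) = (120 - 8*G)/(-479) + G/(-620) = (120 - 8*G)*(-1/479) + G*(-1/620) = (-120/479 + 8*G/479) - G/620 = -120/479 + 4481*G/296980)
(-4084082 + v(-41, 1261))/(-266662 + h) = (-4084082 + (-120/479 + (4481/296980)*1261))/(-266662 + 1417643) = (-4084082 + (-120/479 + 5650541/296980))/1150981 = (-4084082 + 5576141/296980)*(1/1150981) = -1212885096219/296980*1/1150981 = -1212885096219/341818337380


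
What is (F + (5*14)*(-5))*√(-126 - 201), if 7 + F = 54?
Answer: -303*I*√327 ≈ -5479.2*I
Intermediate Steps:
F = 47 (F = -7 + 54 = 47)
(F + (5*14)*(-5))*√(-126 - 201) = (47 + (5*14)*(-5))*√(-126 - 201) = (47 + 70*(-5))*√(-327) = (47 - 350)*(I*√327) = -303*I*√327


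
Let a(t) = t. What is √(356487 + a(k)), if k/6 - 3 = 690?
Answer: √360645 ≈ 600.54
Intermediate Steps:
k = 4158 (k = 18 + 6*690 = 18 + 4140 = 4158)
√(356487 + a(k)) = √(356487 + 4158) = √360645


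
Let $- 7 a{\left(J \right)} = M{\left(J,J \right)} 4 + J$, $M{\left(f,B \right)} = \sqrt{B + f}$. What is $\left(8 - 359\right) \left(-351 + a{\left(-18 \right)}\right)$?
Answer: $\frac{856089}{7} + \frac{8424 i}{7} \approx 1.223 \cdot 10^{5} + 1203.4 i$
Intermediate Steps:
$a{\left(J \right)} = - \frac{J}{7} - \frac{4 \sqrt{2} \sqrt{J}}{7}$ ($a{\left(J \right)} = - \frac{\sqrt{J + J} 4 + J}{7} = - \frac{\sqrt{2 J} 4 + J}{7} = - \frac{\sqrt{2} \sqrt{J} 4 + J}{7} = - \frac{4 \sqrt{2} \sqrt{J} + J}{7} = - \frac{J + 4 \sqrt{2} \sqrt{J}}{7} = - \frac{J}{7} - \frac{4 \sqrt{2} \sqrt{J}}{7}$)
$\left(8 - 359\right) \left(-351 + a{\left(-18 \right)}\right) = \left(8 - 359\right) \left(-351 - \left(- \frac{18}{7} + \frac{4 \sqrt{2} \sqrt{-18}}{7}\right)\right) = - 351 \left(-351 + \left(\frac{18}{7} - \frac{4 \sqrt{2} \cdot 3 i \sqrt{2}}{7}\right)\right) = - 351 \left(-351 + \left(\frac{18}{7} - \frac{24 i}{7}\right)\right) = - 351 \left(- \frac{2439}{7} - \frac{24 i}{7}\right) = \frac{856089}{7} + \frac{8424 i}{7}$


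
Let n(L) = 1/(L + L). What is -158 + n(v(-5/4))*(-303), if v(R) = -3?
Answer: -215/2 ≈ -107.50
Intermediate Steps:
n(L) = 1/(2*L)
-158 + n(v(-5/4))*(-303) = -158 + ((1/2)/(-3))*(-303) = -158 + ((1/2)*(-1/3))*(-303) = -158 - 1/6*(-303) = -158 + 101/2 = -215/2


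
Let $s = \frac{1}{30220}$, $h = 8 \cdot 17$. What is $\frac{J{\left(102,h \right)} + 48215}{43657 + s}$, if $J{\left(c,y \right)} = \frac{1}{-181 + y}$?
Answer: $\frac{13113509656}{11873830869} \approx 1.1044$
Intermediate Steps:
$h = 136$
$s = \frac{1}{30220} \approx 3.3091 \cdot 10^{-5}$
$\frac{J{\left(102,h \right)} + 48215}{43657 + s} = \frac{\frac{1}{-181 + 136} + 48215}{43657 + \frac{1}{30220}} = \frac{\frac{1}{-45} + 48215}{\frac{1319314541}{30220}} = \left(- \frac{1}{45} + 48215\right) \frac{30220}{1319314541} = \frac{2169674}{45} \cdot \frac{30220}{1319314541} = \frac{13113509656}{11873830869}$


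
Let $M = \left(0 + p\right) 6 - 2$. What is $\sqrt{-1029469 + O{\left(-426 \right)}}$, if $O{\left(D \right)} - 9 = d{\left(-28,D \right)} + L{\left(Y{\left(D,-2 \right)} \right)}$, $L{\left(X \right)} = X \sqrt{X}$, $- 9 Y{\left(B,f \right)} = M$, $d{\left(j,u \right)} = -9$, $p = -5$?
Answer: $\frac{\sqrt{-83386989 + 384 \sqrt{2}}}{9} \approx 1014.6 i$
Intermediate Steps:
$M = -32$ ($M = \left(0 - 5\right) 6 - 2 = \left(-5\right) 6 - 2 = -30 - 2 = -32$)
$Y{\left(B,f \right)} = \frac{32}{9}$ ($Y{\left(B,f \right)} = \left(- \frac{1}{9}\right) \left(-32\right) = \frac{32}{9}$)
$L{\left(X \right)} = X^{\frac{3}{2}}$
$O{\left(D \right)} = \frac{128 \sqrt{2}}{27}$ ($O{\left(D \right)} = 9 - \left(9 - \left(\frac{32}{9}\right)^{\frac{3}{2}}\right) = 9 - \left(9 - \frac{128 \sqrt{2}}{27}\right) = \frac{128 \sqrt{2}}{27}$)
$\sqrt{-1029469 + O{\left(-426 \right)}} = \sqrt{-1029469 + \frac{128 \sqrt{2}}{27}}$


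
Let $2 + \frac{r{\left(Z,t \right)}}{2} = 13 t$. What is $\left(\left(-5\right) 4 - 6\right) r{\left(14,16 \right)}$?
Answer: $-10712$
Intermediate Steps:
$r{\left(Z,t \right)} = -4 + 26 t$ ($r{\left(Z,t \right)} = -4 + 2 \cdot 13 t = -4 + 26 t$)
$\left(\left(-5\right) 4 - 6\right) r{\left(14,16 \right)} = \left(\left(-5\right) 4 - 6\right) \left(-4 + 26 \cdot 16\right) = \left(-20 - 6\right) \left(-4 + 416\right) = \left(-26\right) 412 = -10712$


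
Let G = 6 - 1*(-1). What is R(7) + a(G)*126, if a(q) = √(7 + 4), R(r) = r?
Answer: 7 + 126*√11 ≈ 424.89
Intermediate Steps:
G = 7 (G = 6 + 1 = 7)
a(q) = √11
R(7) + a(G)*126 = 7 + √11*126 = 7 + 126*√11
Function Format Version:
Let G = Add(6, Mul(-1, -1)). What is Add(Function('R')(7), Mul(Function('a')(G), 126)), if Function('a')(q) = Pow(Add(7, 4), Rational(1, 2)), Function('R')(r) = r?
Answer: Add(7, Mul(126, Pow(11, Rational(1, 2)))) ≈ 424.89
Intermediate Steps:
G = 7 (G = Add(6, 1) = 7)
Function('a')(q) = Pow(11, Rational(1, 2))
Add(Function('R')(7), Mul(Function('a')(G), 126)) = Add(7, Mul(Pow(11, Rational(1, 2)), 126)) = Add(7, Mul(126, Pow(11, Rational(1, 2))))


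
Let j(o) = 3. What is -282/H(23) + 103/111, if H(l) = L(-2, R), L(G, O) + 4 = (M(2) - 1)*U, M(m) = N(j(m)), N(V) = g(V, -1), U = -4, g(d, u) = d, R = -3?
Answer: 5423/222 ≈ 24.428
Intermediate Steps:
N(V) = V
M(m) = 3
L(G, O) = -12 (L(G, O) = -4 + (3 - 1)*(-4) = -4 + 2*(-4) = -4 - 8 = -12)
H(l) = -12
-282/H(23) + 103/111 = -282/(-12) + 103/111 = -282*(-1/12) + 103*(1/111) = 47/2 + 103/111 = 5423/222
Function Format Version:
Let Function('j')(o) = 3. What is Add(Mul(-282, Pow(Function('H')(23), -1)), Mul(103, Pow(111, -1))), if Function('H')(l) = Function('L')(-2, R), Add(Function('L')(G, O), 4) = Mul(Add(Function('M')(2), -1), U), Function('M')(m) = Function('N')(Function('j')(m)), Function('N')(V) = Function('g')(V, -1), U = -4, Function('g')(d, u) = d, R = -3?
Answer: Rational(5423, 222) ≈ 24.428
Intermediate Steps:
Function('N')(V) = V
Function('M')(m) = 3
Function('L')(G, O) = -12 (Function('L')(G, O) = Add(-4, Mul(Add(3, -1), -4)) = Add(-4, Mul(2, -4)) = Add(-4, -8) = -12)
Function('H')(l) = -12
Add(Mul(-282, Pow(Function('H')(23), -1)), Mul(103, Pow(111, -1))) = Add(Mul(-282, Pow(-12, -1)), Mul(103, Pow(111, -1))) = Add(Mul(-282, Rational(-1, 12)), Mul(103, Rational(1, 111))) = Add(Rational(47, 2), Rational(103, 111)) = Rational(5423, 222)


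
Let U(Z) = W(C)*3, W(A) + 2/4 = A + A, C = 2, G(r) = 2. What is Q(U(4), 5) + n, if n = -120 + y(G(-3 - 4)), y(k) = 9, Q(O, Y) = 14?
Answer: -97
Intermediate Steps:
W(A) = -½ + 2*A (W(A) = -½ + (A + A) = -½ + 2*A)
U(Z) = 21/2 (U(Z) = (-½ + 2*2)*3 = (-½ + 4)*3 = (7/2)*3 = 21/2)
n = -111 (n = -120 + 9 = -111)
Q(U(4), 5) + n = 14 - 111 = -97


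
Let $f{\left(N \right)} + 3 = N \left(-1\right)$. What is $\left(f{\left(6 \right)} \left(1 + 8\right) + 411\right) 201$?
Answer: $66330$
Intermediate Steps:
$f{\left(N \right)} = -3 - N$ ($f{\left(N \right)} = -3 + N \left(-1\right) = -3 - N$)
$\left(f{\left(6 \right)} \left(1 + 8\right) + 411\right) 201 = \left(\left(-3 - 6\right) \left(1 + 8\right) + 411\right) 201 = \left(\left(-3 - 6\right) 9 + 411\right) 201 = \left(\left(-9\right) 9 + 411\right) 201 = \left(-81 + 411\right) 201 = 330 \cdot 201 = 66330$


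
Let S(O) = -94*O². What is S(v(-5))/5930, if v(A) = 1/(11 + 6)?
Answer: -47/856885 ≈ -5.4850e-5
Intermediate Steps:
v(A) = 1/17
S(v(-5))/5930 = -94*(1/17)²/5930 = -94*1/289*(1/5930) = -94/289*1/5930 = -47/856885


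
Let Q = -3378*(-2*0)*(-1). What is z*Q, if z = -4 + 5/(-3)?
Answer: 0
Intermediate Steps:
z = -17/3 (z = -4 + 5*(-⅓) = -4 - 5/3 = -17/3 ≈ -5.6667)
Q = 0 (Q = -0*(-1) = -3378*0 = 0)
z*Q = -17/3*0 = 0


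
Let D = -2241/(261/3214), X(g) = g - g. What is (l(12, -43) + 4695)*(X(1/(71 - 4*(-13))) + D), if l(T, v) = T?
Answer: -3766946202/29 ≈ -1.2989e+8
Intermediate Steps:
X(g) = 0
D = -800286/29 (D = -2241/(261*(1/3214)) = -2241/261/3214 = -2241*3214/261 = -800286/29 ≈ -27596.)
(l(12, -43) + 4695)*(X(1/(71 - 4*(-13))) + D) = (12 + 4695)*(0 - 800286/29) = 4707*(-800286/29) = -3766946202/29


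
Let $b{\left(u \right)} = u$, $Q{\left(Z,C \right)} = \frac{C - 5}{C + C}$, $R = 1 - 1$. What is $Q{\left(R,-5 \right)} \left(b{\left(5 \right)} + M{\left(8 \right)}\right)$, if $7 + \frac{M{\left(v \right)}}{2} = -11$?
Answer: $-31$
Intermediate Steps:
$M{\left(v \right)} = -36$ ($M{\left(v \right)} = -14 + 2 \left(-11\right) = -14 - 22 = -36$)
$R = 0$
$Q{\left(Z,C \right)} = \frac{-5 + C}{2 C}$
$Q{\left(R,-5 \right)} \left(b{\left(5 \right)} + M{\left(8 \right)}\right) = \frac{-5 - 5}{2 \left(-5\right)} \left(5 - 36\right) = \frac{1}{2} \left(- \frac{1}{5}\right) \left(-10\right) \left(-31\right) = 1 \left(-31\right) = -31$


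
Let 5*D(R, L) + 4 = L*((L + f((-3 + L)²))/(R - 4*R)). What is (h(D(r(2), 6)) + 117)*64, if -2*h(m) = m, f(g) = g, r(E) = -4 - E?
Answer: 37408/5 ≈ 7481.6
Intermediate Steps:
D(R, L) = -⅘ - L*(L + (-3 + L)²)/(15*R) (D(R, L) = -⅘ + (L*((L + (-3 + L)²)/(R - 4*R)))/5 = -⅘ + (L*((L + (-3 + L)²)/((-3*R))))/5 = -⅘ + (L*((L + (-3 + L)²)*(-1/(3*R))))/5 = -⅘ + (L*(-(L + (-3 + L)²)/(3*R)))/5 = -⅘ + (-L*(L + (-3 + L)²)/(3*R))/5 = -⅘ - L*(L + (-3 + L)²)/(15*R))
h(m) = -m/2
(h(D(r(2), 6)) + 117)*64 = (-(-1*6² - 12*(-4 - 1*2) - 1*6*(-3 + 6)²)/(30*(-4 - 1*2)) + 117)*64 = (-(-1*36 - 12*(-4 - 2) - 1*6*3²)/(30*(-4 - 2)) + 117)*64 = (-(-36 - 12*(-6) - 1*6*9)/(30*(-6)) + 117)*64 = (-(-1)*(-36 + 72 - 54)/(30*6) + 117)*64 = (-(-1)*(-18)/(30*6) + 117)*64 = (-½*⅕ + 117)*64 = (-⅒ + 117)*64 = (1169/10)*64 = 37408/5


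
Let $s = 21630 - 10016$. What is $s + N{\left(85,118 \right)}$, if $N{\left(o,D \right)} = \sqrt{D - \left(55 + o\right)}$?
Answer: $11614 + i \sqrt{22} \approx 11614.0 + 4.6904 i$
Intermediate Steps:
$N{\left(o,D \right)} = \sqrt{-55 + D - o}$
$s = 11614$
$s + N{\left(85,118 \right)} = 11614 + \sqrt{-55 + 118 - 85} = 11614 + \sqrt{-22} = 11614 + i \sqrt{22}$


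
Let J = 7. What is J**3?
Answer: 343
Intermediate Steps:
J**3 = 7**3 = 343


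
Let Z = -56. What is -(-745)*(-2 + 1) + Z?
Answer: -801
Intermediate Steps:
-(-745)*(-2 + 1) + Z = -(-745)*(-2 + 1) - 56 = -(-745)*(-1) - 56 = -149*5 - 56 = -745 - 56 = -801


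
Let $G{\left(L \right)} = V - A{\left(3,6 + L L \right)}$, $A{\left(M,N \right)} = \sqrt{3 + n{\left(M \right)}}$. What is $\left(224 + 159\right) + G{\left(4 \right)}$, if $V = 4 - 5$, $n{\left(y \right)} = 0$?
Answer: $382 - \sqrt{3} \approx 380.27$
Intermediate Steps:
$A{\left(M,N \right)} = \sqrt{3}$ ($A{\left(M,N \right)} = \sqrt{3 + 0} = \sqrt{3}$)
$V = -1$
$G{\left(L \right)} = -1 - \sqrt{3}$
$\left(224 + 159\right) + G{\left(4 \right)} = \left(224 + 159\right) - \left(1 + \sqrt{3}\right) = 383 - \left(1 + \sqrt{3}\right) = 382 - \sqrt{3}$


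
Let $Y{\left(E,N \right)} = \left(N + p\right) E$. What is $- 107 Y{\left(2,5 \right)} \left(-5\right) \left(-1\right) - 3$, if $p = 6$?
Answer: $-11773$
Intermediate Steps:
$Y{\left(E,N \right)} = E \left(6 + N\right)$ ($Y{\left(E,N \right)} = \left(N + 6\right) E = \left(6 + N\right) E = E \left(6 + N\right)$)
$- 107 Y{\left(2,5 \right)} \left(-5\right) \left(-1\right) - 3 = - 107 \cdot 2 \left(6 + 5\right) \left(-5\right) \left(-1\right) - 3 = - 107 \cdot 2 \cdot 11 \left(-5\right) \left(-1\right) - 3 = - 107 \cdot 22 \left(-5\right) \left(-1\right) - 3 = - 107 \left(\left(-110\right) \left(-1\right)\right) - 3 = \left(-107\right) 110 - 3 = -11770 - 3 = -11773$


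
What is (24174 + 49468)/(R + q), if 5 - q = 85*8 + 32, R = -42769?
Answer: -36821/21738 ≈ -1.6939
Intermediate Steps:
q = -707 (q = 5 - (85*8 + 32) = 5 - (680 + 32) = 5 - 1*712 = 5 - 712 = -707)
(24174 + 49468)/(R + q) = (24174 + 49468)/(-42769 - 707) = 73642/(-43476) = 73642*(-1/43476) = -36821/21738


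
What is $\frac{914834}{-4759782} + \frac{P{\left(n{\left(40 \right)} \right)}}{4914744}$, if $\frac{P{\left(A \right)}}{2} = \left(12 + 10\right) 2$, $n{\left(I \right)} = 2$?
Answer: $- \frac{93661584410}{487356458871} \approx -0.19218$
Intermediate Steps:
$P{\left(A \right)} = 88$ ($P{\left(A \right)} = 2 \left(12 + 10\right) 2 = 2 \cdot 22 \cdot 2 = 2 \cdot 44 = 88$)
$\frac{914834}{-4759782} + \frac{P{\left(n{\left(40 \right)} \right)}}{4914744} = \frac{914834}{-4759782} + \frac{88}{4914744} = 914834 \left(- \frac{1}{4759782}\right) + 88 \cdot \frac{1}{4914744} = - \frac{457417}{2379891} + \frac{11}{614343} = - \frac{93661584410}{487356458871}$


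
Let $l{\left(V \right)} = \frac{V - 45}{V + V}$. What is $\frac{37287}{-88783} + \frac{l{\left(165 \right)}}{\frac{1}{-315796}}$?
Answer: $- \frac{112149675229}{976613} \approx -1.1484 \cdot 10^{5}$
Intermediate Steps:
$l{\left(V \right)} = \frac{-45 + V}{2 V}$
$\frac{37287}{-88783} + \frac{l{\left(165 \right)}}{\frac{1}{-315796}} = \frac{37287}{-88783} + \frac{\frac{1}{2} \cdot \frac{1}{165} \left(-45 + 165\right)}{\frac{1}{-315796}} = 37287 \left(- \frac{1}{88783}\right) + \frac{\frac{1}{2} \cdot \frac{1}{165} \cdot 120}{- \frac{1}{315796}} = - \frac{37287}{88783} + \frac{4}{11} \left(-315796\right) = - \frac{37287}{88783} - \frac{1263184}{11} = - \frac{112149675229}{976613}$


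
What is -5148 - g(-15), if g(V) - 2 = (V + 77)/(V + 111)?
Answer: -247231/48 ≈ -5150.6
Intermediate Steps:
g(V) = 2 + (77 + V)/(111 + V) (g(V) = 2 + (V + 77)/(V + 111) = 2 + (77 + V)/(111 + V))
-5148 - g(-15) = -5148 - (299 + 3*(-15))/(111 - 15) = -5148 - (299 - 45)/96 = -5148 - 254/96 = -5148 - 1*127/48 = -5148 - 127/48 = -247231/48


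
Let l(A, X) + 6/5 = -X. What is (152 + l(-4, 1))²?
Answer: 561001/25 ≈ 22440.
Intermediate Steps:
l(A, X) = -6/5 - X
(152 + l(-4, 1))² = (152 + (-6/5 - 1*1))² = (152 + (-6/5 - 1))² = (152 - 11/5)² = (749/5)² = 561001/25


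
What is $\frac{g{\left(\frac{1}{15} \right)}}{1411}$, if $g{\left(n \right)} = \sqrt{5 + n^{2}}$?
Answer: $\frac{\sqrt{1126}}{21165} \approx 0.0015854$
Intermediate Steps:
$\frac{g{\left(\frac{1}{15} \right)}}{1411} = \frac{\sqrt{5 + \left(\frac{1}{15}\right)^{2}}}{1411} = \sqrt{5 + \left(\frac{1}{15}\right)^{2}} \cdot \frac{1}{1411} = \sqrt{5 + \frac{1}{225}} \cdot \frac{1}{1411} = \sqrt{\frac{1126}{225}} \cdot \frac{1}{1411} = \frac{\sqrt{1126}}{15} \cdot \frac{1}{1411} = \frac{\sqrt{1126}}{21165}$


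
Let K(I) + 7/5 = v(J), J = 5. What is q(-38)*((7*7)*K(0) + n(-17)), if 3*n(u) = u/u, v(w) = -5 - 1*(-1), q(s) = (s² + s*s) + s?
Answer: -753160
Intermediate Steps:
q(s) = s + 2*s² (q(s) = (s² + s²) + s = 2*s² + s = s + 2*s²)
v(w) = -4 (v(w) = -5 + 1 = -4)
K(I) = -27/5 (K(I) = -7/5 - 4 = -27/5)
n(u) = ⅓ (n(u) = (u/u)/3 = (⅓)*1 = ⅓)
q(-38)*((7*7)*K(0) + n(-17)) = (-38*(1 + 2*(-38)))*((7*7)*(-27/5) + ⅓) = (-38*(1 - 76))*(49*(-27/5) + ⅓) = (-38*(-75))*(-1323/5 + ⅓) = 2850*(-3964/15) = -753160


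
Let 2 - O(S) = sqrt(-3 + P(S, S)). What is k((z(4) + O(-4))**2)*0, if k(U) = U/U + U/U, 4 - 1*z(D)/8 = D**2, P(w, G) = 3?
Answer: 0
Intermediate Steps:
z(D) = 32 - 8*D**2
O(S) = 2 (O(S) = 2 - sqrt(-3 + 3) = 2 - sqrt(0) = 2 - 1*0 = 2 + 0 = 2)
k(U) = 2 (k(U) = 1 + 1 = 2)
k((z(4) + O(-4))**2)*0 = 2*0 = 0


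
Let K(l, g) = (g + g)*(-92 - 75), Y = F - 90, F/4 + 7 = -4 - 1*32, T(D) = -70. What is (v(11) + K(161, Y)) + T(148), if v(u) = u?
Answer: 87449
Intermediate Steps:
F = -172 (F = -28 + 4*(-4 - 1*32) = -28 + 4*(-4 - 32) = -28 + 4*(-36) = -28 - 144 = -172)
Y = -262 (Y = -172 - 90 = -262)
K(l, g) = -334*g (K(l, g) = (2*g)*(-167) = -334*g)
(v(11) + K(161, Y)) + T(148) = (11 - 334*(-262)) - 70 = (11 + 87508) - 70 = 87519 - 70 = 87449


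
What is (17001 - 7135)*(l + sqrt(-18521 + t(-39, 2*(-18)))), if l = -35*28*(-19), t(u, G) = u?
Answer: 183704920 + 78928*I*sqrt(290) ≈ 1.837e+8 + 1.3441e+6*I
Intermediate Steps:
l = 18620 (l = -980*(-19) = 18620)
(17001 - 7135)*(l + sqrt(-18521 + t(-39, 2*(-18)))) = (17001 - 7135)*(18620 + sqrt(-18521 - 39)) = 9866*(18620 + sqrt(-18560)) = 9866*(18620 + 8*I*sqrt(290)) = 183704920 + 78928*I*sqrt(290)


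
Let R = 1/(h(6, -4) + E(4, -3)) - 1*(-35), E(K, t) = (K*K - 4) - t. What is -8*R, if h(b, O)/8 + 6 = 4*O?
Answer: -45072/161 ≈ -279.95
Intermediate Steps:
h(b, O) = -48 + 32*O (h(b, O) = -48 + 8*(4*O) = -48 + 32*O)
E(K, t) = -4 + K² - t (E(K, t) = (K² - 4) - t = (-4 + K²) - t = -4 + K² - t)
R = 5634/161 (R = 1/((-48 + 32*(-4)) + (-4 + 4² - 1*(-3))) - 1*(-35) = 1/((-48 - 128) + (-4 + 16 + 3)) + 35 = 1/(-176 + 15) + 35 = 1/(-161) + 35 = -1/161 + 35 = 5634/161 ≈ 34.994)
-8*R = -8*5634/161 = -45072/161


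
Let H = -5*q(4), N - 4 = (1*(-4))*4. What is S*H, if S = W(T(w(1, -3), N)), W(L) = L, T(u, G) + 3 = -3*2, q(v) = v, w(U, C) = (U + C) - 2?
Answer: 180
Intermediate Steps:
w(U, C) = -2 + C + U (w(U, C) = (C + U) - 2 = -2 + C + U)
N = -12 (N = 4 + (1*(-4))*4 = 4 - 4*4 = 4 - 16 = -12)
T(u, G) = -9 (T(u, G) = -3 - 3*2 = -3 - 6 = -9)
S = -9
H = -20 (H = -5*4 = -20)
S*H = -9*(-20) = 180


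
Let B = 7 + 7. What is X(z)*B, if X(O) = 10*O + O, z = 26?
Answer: 4004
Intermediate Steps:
B = 14
X(O) = 11*O
X(z)*B = (11*26)*14 = 286*14 = 4004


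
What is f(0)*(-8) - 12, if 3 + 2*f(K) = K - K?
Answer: 0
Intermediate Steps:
f(K) = -3/2 (f(K) = -3/2 + (K - K)/2 = -3/2 + (½)*0 = -3/2 + 0 = -3/2)
f(0)*(-8) - 12 = -3/2*(-8) - 12 = 12 - 12 = 0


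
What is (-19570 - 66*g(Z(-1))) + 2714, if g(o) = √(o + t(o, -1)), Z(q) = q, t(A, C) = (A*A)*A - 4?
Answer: -16856 - 66*I*√6 ≈ -16856.0 - 161.67*I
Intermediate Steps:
t(A, C) = -4 + A³ (t(A, C) = A²*A - 4 = A³ - 4 = -4 + A³)
g(o) = √(-4 + o + o³) (g(o) = √(o + (-4 + o³)) = √(-4 + o + o³))
(-19570 - 66*g(Z(-1))) + 2714 = (-19570 - 66*√(-4 - 1 + (-1)³)) + 2714 = (-19570 - 66*√(-4 - 1 - 1)) + 2714 = (-19570 - 66*I*√6) + 2714 = -16856 - 66*I*√6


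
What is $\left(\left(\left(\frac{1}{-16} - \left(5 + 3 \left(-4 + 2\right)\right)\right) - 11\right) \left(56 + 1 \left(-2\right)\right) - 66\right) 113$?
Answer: $- \frac{550875}{8} \approx -68859.0$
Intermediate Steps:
$\left(\left(\left(\frac{1}{-16} - \left(5 + 3 \left(-4 + 2\right)\right)\right) - 11\right) \left(56 + 1 \left(-2\right)\right) - 66\right) 113 = \left(\left(\left(- \frac{1}{16} - \left(5 + 3 \left(-2\right)\right)\right) - 11\right) \left(56 - 2\right) - 66\right) 113 = \left(\left(\left(- \frac{1}{16} - \left(5 - 6\right)\right) - 11\right) 54 - 66\right) 113 = \left(\left(\left(- \frac{1}{16} - -1\right) - 11\right) 54 - 66\right) 113 = \left(\left(\left(- \frac{1}{16} + 1\right) - 11\right) 54 - 66\right) 113 = \left(\left(\frac{15}{16} - 11\right) 54 - 66\right) 113 = \left(\left(- \frac{161}{16}\right) 54 - 66\right) 113 = \left(- \frac{4347}{8} - 66\right) 113 = \left(- \frac{4875}{8}\right) 113 = - \frac{550875}{8}$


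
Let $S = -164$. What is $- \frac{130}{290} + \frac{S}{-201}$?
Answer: $\frac{2143}{5829} \approx 0.36764$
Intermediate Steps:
$- \frac{130}{290} + \frac{S}{-201} = - \frac{130}{290} - \frac{164}{-201} = \left(-130\right) \frac{1}{290} - - \frac{164}{201} = - \frac{13}{29} + \frac{164}{201} = \frac{2143}{5829}$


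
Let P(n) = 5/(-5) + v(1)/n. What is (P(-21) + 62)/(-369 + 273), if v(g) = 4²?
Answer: -1265/2016 ≈ -0.62748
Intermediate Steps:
v(g) = 16
P(n) = -1 + 16/n (P(n) = 5/(-5) + 16/n = 5*(-⅕) + 16/n = -1 + 16/n)
(P(-21) + 62)/(-369 + 273) = ((16 - 1*(-21))/(-21) + 62)/(-369 + 273) = (-(16 + 21)/21 + 62)/(-96) = (-1/21*37 + 62)*(-1/96) = (-37/21 + 62)*(-1/96) = (1265/21)*(-1/96) = -1265/2016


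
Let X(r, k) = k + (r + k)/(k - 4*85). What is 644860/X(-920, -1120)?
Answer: -23537390/40829 ≈ -576.49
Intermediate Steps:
X(r, k) = k + (k + r)/(-340 + k) (X(r, k) = k + (k + r)/(k - 340) = k + (k + r)/(-340 + k))
644860/X(-920, -1120) = 644860/(((-920 + (-1120)² - 339*(-1120))/(-340 - 1120))) = 644860/(((-920 + 1254400 + 379680)/(-1460))) = 644860/((-1/1460*1633160)) = 644860/(-81658/73) = 644860*(-73/81658) = -23537390/40829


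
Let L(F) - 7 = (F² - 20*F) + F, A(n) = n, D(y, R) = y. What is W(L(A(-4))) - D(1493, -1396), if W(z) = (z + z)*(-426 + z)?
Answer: -66239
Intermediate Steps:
L(F) = 7 + F² - 19*F (L(F) = 7 + ((F² - 20*F) + F) = 7 + (F² - 19*F) = 7 + F² - 19*F)
W(z) = 2*z*(-426 + z) (W(z) = (2*z)*(-426 + z) = 2*z*(-426 + z))
W(L(A(-4))) - D(1493, -1396) = 2*(7 + (-4)² - 19*(-4))*(-426 + (7 + (-4)² - 19*(-4))) - 1*1493 = 2*(7 + 16 + 76)*(-426 + (7 + 16 + 76)) - 1493 = 2*99*(-426 + 99) - 1493 = 2*99*(-327) - 1493 = -64746 - 1493 = -66239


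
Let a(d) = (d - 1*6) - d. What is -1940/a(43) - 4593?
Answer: -12809/3 ≈ -4269.7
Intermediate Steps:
a(d) = -6 (a(d) = (d - 6) - d = (-6 + d) - d = -6)
-1940/a(43) - 4593 = -1940/(-6) - 4593 = -1940*(-⅙) - 4593 = 970/3 - 4593 = -12809/3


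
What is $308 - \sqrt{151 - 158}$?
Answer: $308 - i \sqrt{7} \approx 308.0 - 2.6458 i$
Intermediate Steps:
$308 - \sqrt{151 - 158} = 308 - \sqrt{-7} = 308 - i \sqrt{7}$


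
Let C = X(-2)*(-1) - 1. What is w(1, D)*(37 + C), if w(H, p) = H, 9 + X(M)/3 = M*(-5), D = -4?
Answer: 33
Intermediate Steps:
X(M) = -27 - 15*M (X(M) = -27 + 3*(M*(-5)) = -27 + 3*(-5*M) = -27 - 15*M)
C = -4 (C = (-27 - 15*(-2))*(-1) - 1 = (-27 + 30)*(-1) - 1 = 3*(-1) - 1 = -3 - 1 = -4)
w(1, D)*(37 + C) = 1*(37 - 4) = 1*33 = 33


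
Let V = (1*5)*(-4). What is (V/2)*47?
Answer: -470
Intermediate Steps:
V = -20 (V = 5*(-4) = -20)
(V/2)*47 = (-20/2)*47 = ((½)*(-20))*47 = -10*47 = -470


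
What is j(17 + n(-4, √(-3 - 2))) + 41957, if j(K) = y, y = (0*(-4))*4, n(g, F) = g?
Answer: 41957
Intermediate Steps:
y = 0 (y = 0*4 = 0)
j(K) = 0
j(17 + n(-4, √(-3 - 2))) + 41957 = 0 + 41957 = 41957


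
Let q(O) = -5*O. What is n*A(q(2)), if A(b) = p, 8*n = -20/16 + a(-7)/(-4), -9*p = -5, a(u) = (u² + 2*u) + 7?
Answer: -235/288 ≈ -0.81597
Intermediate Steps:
a(u) = 7 + u² + 2*u
p = 5/9 (p = -⅑*(-5) = 5/9 ≈ 0.55556)
n = -47/32 (n = (-20/16 + (7 + (-7)² + 2*(-7))/(-4))/8 = (-20*1/16 + (7 + 49 - 14)*(-¼))/8 = (-5/4 + 42*(-¼))/8 = (-5/4 - 21/2)/8 = (⅛)*(-47/4) = -47/32 ≈ -1.4688)
A(b) = 5/9
n*A(q(2)) = -47/32*5/9 = -235/288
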